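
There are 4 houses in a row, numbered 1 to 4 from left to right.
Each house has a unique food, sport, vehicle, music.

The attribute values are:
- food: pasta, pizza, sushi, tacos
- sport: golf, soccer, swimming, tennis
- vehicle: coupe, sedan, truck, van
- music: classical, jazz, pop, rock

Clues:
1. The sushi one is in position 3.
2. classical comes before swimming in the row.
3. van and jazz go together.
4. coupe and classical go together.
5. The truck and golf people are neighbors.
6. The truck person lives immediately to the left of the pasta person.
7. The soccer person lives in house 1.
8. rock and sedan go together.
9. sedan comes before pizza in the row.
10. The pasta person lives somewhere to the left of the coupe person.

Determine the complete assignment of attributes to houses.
Solution:

House | Food | Sport | Vehicle | Music
--------------------------------------
  1   | tacos | soccer | truck | pop
  2   | pasta | golf | sedan | rock
  3   | sushi | tennis | coupe | classical
  4   | pizza | swimming | van | jazz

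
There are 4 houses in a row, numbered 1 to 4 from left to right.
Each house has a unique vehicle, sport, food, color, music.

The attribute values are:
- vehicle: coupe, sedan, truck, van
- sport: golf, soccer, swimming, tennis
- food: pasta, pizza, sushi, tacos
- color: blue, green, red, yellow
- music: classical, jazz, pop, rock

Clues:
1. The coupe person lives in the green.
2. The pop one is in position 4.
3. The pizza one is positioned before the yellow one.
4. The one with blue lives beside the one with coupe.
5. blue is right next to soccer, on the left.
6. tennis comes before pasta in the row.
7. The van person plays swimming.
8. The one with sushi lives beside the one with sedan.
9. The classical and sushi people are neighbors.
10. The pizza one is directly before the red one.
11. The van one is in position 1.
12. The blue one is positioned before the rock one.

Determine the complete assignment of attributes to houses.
Solution:

House | Vehicle | Sport | Food | Color | Music
----------------------------------------------
  1   | van | swimming | tacos | blue | jazz
  2   | coupe | soccer | pizza | green | classical
  3   | truck | tennis | sushi | red | rock
  4   | sedan | golf | pasta | yellow | pop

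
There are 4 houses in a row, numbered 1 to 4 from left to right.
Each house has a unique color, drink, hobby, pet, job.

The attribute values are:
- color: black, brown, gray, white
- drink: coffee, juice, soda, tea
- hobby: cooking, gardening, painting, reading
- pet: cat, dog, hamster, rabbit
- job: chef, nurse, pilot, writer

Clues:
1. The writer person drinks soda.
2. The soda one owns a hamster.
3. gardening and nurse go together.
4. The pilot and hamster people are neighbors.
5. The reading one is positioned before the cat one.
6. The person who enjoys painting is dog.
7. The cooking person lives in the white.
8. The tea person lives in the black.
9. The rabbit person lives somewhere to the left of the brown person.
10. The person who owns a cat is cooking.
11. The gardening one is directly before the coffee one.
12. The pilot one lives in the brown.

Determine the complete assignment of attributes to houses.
Solution:

House | Color | Drink | Hobby | Pet | Job
-----------------------------------------
  1   | black | tea | gardening | rabbit | nurse
  2   | brown | coffee | painting | dog | pilot
  3   | gray | soda | reading | hamster | writer
  4   | white | juice | cooking | cat | chef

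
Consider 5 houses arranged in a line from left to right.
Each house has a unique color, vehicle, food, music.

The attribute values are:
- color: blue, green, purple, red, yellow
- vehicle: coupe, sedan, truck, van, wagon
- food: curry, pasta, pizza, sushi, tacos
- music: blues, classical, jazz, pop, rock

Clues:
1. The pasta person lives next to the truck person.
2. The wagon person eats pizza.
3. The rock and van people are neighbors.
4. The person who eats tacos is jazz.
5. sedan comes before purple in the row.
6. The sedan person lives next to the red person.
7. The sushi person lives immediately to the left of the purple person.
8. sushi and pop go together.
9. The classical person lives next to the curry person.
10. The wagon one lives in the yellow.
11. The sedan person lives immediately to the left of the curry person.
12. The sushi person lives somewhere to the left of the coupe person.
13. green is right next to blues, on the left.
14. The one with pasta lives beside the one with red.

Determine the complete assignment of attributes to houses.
Solution:

House | Color | Vehicle | Food | Music
--------------------------------------
  1   | green | sedan | pasta | classical
  2   | red | truck | curry | blues
  3   | yellow | wagon | pizza | rock
  4   | blue | van | sushi | pop
  5   | purple | coupe | tacos | jazz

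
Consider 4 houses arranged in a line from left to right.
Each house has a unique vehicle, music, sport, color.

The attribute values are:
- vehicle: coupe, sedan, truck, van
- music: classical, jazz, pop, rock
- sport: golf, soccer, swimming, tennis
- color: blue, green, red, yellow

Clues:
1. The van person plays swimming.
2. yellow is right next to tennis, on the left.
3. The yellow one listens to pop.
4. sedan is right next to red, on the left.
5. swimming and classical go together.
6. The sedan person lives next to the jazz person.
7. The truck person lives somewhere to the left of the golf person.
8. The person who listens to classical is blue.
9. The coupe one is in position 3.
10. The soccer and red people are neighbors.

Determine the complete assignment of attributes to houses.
Solution:

House | Vehicle | Music | Sport | Color
---------------------------------------
  1   | sedan | pop | soccer | yellow
  2   | truck | jazz | tennis | red
  3   | coupe | rock | golf | green
  4   | van | classical | swimming | blue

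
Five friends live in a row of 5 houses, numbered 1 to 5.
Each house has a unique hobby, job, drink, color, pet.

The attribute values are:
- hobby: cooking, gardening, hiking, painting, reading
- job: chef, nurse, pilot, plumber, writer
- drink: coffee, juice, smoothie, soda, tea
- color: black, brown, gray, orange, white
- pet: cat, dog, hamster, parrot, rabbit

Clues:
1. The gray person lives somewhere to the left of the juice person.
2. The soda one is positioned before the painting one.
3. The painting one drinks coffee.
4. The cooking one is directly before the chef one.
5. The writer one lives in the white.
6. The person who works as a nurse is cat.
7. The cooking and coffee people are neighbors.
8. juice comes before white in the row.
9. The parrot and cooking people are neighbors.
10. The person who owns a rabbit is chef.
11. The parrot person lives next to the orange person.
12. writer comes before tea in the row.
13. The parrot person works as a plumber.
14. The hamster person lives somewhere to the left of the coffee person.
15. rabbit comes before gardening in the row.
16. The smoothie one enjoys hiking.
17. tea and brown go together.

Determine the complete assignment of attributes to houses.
Solution:

House | Hobby | Job | Drink | Color | Pet
-----------------------------------------
  1   | reading | plumber | soda | gray | parrot
  2   | cooking | pilot | juice | orange | hamster
  3   | painting | chef | coffee | black | rabbit
  4   | hiking | writer | smoothie | white | dog
  5   | gardening | nurse | tea | brown | cat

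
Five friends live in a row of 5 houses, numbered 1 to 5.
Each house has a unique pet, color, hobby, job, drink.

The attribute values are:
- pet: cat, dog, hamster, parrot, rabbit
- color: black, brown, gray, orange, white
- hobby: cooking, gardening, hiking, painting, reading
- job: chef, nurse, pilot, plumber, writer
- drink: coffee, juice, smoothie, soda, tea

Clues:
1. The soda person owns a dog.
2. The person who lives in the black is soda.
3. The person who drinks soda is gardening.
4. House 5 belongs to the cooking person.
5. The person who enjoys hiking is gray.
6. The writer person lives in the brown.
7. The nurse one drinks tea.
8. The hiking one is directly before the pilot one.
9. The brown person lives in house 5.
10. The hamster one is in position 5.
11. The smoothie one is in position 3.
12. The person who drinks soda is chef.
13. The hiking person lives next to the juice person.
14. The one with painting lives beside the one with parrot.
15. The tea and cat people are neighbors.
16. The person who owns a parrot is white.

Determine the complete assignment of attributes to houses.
Solution:

House | Pet | Color | Hobby | Job | Drink
-----------------------------------------
  1   | rabbit | gray | hiking | nurse | tea
  2   | cat | orange | painting | pilot | juice
  3   | parrot | white | reading | plumber | smoothie
  4   | dog | black | gardening | chef | soda
  5   | hamster | brown | cooking | writer | coffee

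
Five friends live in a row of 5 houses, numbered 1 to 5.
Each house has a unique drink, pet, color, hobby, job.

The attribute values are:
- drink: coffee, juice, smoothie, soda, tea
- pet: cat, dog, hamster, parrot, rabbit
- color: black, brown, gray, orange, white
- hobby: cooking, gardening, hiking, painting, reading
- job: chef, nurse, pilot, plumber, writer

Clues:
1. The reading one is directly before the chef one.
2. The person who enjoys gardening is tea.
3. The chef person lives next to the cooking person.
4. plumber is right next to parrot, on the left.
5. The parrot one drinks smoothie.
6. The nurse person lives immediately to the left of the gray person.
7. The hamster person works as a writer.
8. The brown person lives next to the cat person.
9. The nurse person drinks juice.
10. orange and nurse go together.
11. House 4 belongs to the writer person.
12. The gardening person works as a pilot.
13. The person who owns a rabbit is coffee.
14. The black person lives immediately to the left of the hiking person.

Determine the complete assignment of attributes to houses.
Solution:

House | Drink | Pet | Color | Hobby | Job
-----------------------------------------
  1   | coffee | rabbit | black | reading | plumber
  2   | smoothie | parrot | brown | hiking | chef
  3   | juice | cat | orange | cooking | nurse
  4   | soda | hamster | gray | painting | writer
  5   | tea | dog | white | gardening | pilot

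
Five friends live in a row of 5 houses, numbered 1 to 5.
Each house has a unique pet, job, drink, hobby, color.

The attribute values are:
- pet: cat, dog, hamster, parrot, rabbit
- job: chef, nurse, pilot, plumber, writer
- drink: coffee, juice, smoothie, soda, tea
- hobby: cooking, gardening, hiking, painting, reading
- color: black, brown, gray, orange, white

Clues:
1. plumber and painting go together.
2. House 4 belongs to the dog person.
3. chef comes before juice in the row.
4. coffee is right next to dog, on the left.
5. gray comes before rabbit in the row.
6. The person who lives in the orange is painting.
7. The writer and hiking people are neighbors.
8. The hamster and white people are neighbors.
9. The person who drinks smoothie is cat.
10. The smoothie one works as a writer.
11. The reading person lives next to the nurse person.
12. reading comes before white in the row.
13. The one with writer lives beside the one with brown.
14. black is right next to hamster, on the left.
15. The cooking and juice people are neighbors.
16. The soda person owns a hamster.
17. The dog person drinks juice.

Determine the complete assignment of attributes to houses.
Solution:

House | Pet | Job | Drink | Hobby | Color
-----------------------------------------
  1   | cat | writer | smoothie | reading | black
  2   | hamster | nurse | soda | hiking | brown
  3   | parrot | chef | coffee | cooking | white
  4   | dog | pilot | juice | gardening | gray
  5   | rabbit | plumber | tea | painting | orange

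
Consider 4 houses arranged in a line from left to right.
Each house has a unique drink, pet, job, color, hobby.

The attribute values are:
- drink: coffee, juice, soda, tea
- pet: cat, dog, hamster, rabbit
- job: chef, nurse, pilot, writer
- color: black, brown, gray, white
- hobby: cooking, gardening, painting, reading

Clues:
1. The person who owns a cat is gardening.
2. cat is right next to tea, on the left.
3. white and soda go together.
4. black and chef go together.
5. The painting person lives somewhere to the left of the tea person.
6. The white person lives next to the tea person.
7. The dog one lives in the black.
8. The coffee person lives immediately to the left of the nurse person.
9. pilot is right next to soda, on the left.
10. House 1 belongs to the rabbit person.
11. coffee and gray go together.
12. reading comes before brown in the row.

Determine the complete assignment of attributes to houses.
Solution:

House | Drink | Pet | Job | Color | Hobby
-----------------------------------------
  1   | coffee | rabbit | pilot | gray | painting
  2   | soda | cat | nurse | white | gardening
  3   | tea | dog | chef | black | reading
  4   | juice | hamster | writer | brown | cooking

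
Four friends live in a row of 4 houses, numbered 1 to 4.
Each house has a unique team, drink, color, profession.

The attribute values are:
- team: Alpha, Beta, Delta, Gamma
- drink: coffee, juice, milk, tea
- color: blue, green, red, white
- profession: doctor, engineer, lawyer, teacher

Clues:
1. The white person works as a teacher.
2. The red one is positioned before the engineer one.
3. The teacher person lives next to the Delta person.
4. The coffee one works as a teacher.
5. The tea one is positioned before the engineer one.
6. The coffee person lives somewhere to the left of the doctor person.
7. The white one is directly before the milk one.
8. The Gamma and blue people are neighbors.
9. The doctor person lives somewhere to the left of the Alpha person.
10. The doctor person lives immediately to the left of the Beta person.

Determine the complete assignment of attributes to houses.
Solution:

House | Team | Drink | Color | Profession
-----------------------------------------
  1   | Gamma | coffee | white | teacher
  2   | Delta | milk | blue | doctor
  3   | Beta | tea | red | lawyer
  4   | Alpha | juice | green | engineer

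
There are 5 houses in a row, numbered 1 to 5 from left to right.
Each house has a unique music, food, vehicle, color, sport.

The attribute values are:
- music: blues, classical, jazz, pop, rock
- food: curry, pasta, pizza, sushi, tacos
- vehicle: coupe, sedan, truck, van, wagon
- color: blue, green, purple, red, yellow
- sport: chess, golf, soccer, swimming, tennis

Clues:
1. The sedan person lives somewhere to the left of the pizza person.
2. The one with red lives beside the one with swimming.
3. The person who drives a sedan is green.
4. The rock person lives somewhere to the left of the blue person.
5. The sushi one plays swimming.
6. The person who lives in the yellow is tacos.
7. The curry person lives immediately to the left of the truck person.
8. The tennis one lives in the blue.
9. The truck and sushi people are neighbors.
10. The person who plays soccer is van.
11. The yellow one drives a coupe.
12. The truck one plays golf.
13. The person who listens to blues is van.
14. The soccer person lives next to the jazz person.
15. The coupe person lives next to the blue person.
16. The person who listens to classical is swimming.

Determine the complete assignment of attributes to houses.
Solution:

House | Music | Food | Vehicle | Color | Sport
----------------------------------------------
  1   | blues | curry | van | purple | soccer
  2   | jazz | pasta | truck | red | golf
  3   | classical | sushi | sedan | green | swimming
  4   | rock | tacos | coupe | yellow | chess
  5   | pop | pizza | wagon | blue | tennis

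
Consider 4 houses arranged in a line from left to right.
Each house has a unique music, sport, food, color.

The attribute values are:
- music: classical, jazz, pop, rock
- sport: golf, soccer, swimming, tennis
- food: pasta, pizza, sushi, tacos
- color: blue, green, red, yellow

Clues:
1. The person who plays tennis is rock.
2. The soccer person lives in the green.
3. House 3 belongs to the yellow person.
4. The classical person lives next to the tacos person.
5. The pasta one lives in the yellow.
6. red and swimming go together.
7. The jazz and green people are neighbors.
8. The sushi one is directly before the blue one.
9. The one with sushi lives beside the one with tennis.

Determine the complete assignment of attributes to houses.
Solution:

House | Music | Sport | Food | Color
------------------------------------
  1   | classical | swimming | sushi | red
  2   | rock | tennis | tacos | blue
  3   | jazz | golf | pasta | yellow
  4   | pop | soccer | pizza | green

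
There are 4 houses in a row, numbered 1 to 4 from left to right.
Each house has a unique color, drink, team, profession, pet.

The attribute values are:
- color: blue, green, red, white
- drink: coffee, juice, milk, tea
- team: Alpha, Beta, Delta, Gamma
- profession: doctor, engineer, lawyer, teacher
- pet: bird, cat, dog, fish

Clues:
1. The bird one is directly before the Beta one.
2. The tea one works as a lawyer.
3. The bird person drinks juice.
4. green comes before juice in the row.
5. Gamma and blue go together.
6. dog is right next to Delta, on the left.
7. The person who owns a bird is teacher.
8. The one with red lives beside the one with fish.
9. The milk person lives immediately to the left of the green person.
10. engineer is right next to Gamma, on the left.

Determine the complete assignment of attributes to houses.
Solution:

House | Color | Drink | Team | Profession | Pet
-----------------------------------------------
  1   | red | milk | Alpha | doctor | dog
  2   | green | coffee | Delta | engineer | fish
  3   | blue | juice | Gamma | teacher | bird
  4   | white | tea | Beta | lawyer | cat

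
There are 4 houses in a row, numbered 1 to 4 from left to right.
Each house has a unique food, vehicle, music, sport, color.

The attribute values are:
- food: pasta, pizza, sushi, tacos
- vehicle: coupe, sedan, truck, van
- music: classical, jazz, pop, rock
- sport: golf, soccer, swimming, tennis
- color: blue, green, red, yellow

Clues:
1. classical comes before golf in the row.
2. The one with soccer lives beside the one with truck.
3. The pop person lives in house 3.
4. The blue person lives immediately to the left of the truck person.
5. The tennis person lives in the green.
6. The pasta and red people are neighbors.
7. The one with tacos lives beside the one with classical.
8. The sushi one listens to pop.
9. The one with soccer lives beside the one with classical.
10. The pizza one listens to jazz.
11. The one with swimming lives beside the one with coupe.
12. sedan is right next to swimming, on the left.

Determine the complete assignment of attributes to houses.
Solution:

House | Food | Vehicle | Music | Sport | Color
----------------------------------------------
  1   | tacos | sedan | rock | soccer | blue
  2   | pasta | truck | classical | swimming | yellow
  3   | sushi | coupe | pop | golf | red
  4   | pizza | van | jazz | tennis | green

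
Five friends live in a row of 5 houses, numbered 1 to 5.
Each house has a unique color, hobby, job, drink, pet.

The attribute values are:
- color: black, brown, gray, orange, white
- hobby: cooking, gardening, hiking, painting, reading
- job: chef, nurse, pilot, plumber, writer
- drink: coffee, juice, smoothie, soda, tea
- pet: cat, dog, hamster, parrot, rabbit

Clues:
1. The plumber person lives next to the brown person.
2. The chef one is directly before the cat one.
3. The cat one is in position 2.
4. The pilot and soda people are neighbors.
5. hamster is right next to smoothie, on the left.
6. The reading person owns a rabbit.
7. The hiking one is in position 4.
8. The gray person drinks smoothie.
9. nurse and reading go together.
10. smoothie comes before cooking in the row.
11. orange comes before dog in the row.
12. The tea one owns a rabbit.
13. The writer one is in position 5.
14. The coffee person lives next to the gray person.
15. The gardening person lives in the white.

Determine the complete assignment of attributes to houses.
Solution:

House | Color | Hobby | Job | Drink | Pet
-----------------------------------------
  1   | white | gardening | chef | coffee | hamster
  2   | gray | painting | plumber | smoothie | cat
  3   | brown | reading | nurse | tea | rabbit
  4   | orange | hiking | pilot | juice | parrot
  5   | black | cooking | writer | soda | dog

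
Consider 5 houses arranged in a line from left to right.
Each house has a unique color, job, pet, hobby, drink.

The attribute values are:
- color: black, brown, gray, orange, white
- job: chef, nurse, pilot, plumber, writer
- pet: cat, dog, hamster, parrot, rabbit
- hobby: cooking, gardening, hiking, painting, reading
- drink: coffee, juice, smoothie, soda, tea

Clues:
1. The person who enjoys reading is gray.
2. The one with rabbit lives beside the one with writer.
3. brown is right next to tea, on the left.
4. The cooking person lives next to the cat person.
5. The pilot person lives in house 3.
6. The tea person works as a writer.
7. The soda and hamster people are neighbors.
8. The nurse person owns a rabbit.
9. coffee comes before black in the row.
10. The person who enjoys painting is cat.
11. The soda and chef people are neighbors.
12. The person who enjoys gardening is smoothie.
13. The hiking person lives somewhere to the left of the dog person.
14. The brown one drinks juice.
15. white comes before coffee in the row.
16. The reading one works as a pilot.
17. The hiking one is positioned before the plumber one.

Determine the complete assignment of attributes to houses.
Solution:

House | Color | Job | Pet | Hobby | Drink
-----------------------------------------
  1   | brown | nurse | rabbit | cooking | juice
  2   | white | writer | cat | painting | tea
  3   | gray | pilot | parrot | reading | soda
  4   | orange | chef | hamster | hiking | coffee
  5   | black | plumber | dog | gardening | smoothie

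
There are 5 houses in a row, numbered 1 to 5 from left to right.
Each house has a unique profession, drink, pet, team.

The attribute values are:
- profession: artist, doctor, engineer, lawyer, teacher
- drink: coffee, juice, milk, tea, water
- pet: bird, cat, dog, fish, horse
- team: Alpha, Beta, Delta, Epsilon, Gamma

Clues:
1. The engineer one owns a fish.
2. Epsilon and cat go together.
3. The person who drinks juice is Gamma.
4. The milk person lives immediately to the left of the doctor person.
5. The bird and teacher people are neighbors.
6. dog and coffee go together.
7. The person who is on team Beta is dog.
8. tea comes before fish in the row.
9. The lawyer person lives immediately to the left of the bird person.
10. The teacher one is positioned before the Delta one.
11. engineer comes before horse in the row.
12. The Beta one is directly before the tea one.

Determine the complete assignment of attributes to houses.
Solution:

House | Profession | Drink | Pet | Team
---------------------------------------
  1   | lawyer | coffee | dog | Beta
  2   | artist | tea | bird | Alpha
  3   | teacher | water | cat | Epsilon
  4   | engineer | milk | fish | Delta
  5   | doctor | juice | horse | Gamma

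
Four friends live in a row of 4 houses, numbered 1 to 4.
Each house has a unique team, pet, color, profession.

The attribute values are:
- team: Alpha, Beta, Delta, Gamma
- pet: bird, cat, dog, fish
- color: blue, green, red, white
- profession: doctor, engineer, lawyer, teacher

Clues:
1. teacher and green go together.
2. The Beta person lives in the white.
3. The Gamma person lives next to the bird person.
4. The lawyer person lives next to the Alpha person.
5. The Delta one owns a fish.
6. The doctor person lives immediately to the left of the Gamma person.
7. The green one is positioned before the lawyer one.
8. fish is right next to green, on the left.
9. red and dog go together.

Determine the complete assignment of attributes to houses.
Solution:

House | Team | Pet | Color | Profession
---------------------------------------
  1   | Delta | fish | blue | doctor
  2   | Gamma | cat | green | teacher
  3   | Beta | bird | white | lawyer
  4   | Alpha | dog | red | engineer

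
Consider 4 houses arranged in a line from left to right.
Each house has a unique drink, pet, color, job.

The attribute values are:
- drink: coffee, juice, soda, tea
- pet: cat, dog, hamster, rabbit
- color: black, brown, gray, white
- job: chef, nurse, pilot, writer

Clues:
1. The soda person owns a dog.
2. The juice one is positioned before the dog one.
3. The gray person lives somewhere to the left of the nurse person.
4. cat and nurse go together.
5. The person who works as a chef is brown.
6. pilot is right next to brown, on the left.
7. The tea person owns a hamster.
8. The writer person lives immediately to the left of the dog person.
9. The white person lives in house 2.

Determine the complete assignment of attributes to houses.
Solution:

House | Drink | Pet | Color | Job
---------------------------------
  1   | juice | rabbit | gray | writer
  2   | soda | dog | white | pilot
  3   | tea | hamster | brown | chef
  4   | coffee | cat | black | nurse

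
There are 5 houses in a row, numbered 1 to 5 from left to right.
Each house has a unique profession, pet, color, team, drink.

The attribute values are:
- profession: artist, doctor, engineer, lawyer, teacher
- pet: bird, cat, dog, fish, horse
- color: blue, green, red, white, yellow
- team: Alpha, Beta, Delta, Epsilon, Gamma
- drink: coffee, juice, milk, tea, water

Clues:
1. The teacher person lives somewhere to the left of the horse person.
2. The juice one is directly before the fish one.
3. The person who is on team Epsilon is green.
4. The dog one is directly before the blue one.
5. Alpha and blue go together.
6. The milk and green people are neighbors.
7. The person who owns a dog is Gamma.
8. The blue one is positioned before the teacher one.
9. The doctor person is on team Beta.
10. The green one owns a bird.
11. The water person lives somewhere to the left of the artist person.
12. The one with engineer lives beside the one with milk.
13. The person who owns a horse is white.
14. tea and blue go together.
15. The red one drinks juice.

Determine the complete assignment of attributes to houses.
Solution:

House | Profession | Pet | Color | Team | Drink
-----------------------------------------------
  1   | lawyer | dog | red | Gamma | juice
  2   | engineer | fish | blue | Alpha | tea
  3   | doctor | cat | yellow | Beta | milk
  4   | teacher | bird | green | Epsilon | water
  5   | artist | horse | white | Delta | coffee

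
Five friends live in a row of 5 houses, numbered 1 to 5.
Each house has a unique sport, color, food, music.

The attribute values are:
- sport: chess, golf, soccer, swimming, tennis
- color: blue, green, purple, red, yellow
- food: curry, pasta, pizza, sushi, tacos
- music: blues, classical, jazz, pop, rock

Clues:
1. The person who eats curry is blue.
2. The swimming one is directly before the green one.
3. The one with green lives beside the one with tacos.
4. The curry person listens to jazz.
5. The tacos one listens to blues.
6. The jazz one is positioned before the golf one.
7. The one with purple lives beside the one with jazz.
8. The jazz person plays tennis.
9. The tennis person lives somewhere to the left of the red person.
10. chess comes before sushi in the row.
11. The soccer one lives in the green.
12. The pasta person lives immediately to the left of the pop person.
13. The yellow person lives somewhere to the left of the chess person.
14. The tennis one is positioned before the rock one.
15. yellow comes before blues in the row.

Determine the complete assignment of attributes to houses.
Solution:

House | Sport | Color | Food | Music
------------------------------------
  1   | swimming | yellow | pasta | classical
  2   | soccer | green | pizza | pop
  3   | chess | purple | tacos | blues
  4   | tennis | blue | curry | jazz
  5   | golf | red | sushi | rock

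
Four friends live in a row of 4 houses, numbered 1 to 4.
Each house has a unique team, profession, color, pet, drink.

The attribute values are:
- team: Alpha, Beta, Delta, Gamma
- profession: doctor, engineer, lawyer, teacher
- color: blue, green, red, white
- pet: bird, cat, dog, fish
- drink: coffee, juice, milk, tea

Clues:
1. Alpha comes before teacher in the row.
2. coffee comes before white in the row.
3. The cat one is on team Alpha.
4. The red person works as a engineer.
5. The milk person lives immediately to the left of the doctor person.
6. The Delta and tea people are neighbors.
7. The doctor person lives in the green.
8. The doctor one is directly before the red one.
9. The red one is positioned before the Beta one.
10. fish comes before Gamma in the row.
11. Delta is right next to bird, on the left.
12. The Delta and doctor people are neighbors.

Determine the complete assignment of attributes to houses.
Solution:

House | Team | Profession | Color | Pet | Drink
-----------------------------------------------
  1   | Delta | lawyer | blue | fish | milk
  2   | Gamma | doctor | green | bird | tea
  3   | Alpha | engineer | red | cat | coffee
  4   | Beta | teacher | white | dog | juice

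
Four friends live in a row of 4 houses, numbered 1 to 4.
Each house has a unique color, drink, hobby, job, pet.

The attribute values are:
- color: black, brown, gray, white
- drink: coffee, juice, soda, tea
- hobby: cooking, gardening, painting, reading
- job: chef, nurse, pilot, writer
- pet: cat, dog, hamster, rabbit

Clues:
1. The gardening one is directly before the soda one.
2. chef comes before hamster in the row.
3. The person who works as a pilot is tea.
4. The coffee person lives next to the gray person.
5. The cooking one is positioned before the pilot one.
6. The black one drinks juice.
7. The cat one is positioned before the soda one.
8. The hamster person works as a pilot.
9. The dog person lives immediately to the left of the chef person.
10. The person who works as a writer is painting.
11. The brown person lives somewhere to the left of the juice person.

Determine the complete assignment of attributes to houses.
Solution:

House | Color | Drink | Hobby | Job | Pet
-----------------------------------------
  1   | brown | coffee | gardening | nurse | cat
  2   | gray | soda | painting | writer | dog
  3   | black | juice | cooking | chef | rabbit
  4   | white | tea | reading | pilot | hamster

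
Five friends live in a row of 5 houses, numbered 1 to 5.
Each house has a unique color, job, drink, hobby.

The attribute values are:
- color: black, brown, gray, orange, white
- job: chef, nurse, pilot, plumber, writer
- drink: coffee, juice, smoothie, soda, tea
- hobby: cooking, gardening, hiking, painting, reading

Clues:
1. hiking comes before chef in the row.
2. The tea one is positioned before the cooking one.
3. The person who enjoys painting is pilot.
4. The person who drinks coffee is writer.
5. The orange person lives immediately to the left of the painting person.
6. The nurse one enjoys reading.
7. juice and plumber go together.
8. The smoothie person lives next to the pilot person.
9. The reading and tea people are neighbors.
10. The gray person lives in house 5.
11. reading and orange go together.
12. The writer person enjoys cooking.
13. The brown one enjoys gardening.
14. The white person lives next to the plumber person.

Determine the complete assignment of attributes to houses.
Solution:

House | Color | Job | Drink | Hobby
-----------------------------------
  1   | orange | nurse | smoothie | reading
  2   | white | pilot | tea | painting
  3   | black | plumber | juice | hiking
  4   | brown | chef | soda | gardening
  5   | gray | writer | coffee | cooking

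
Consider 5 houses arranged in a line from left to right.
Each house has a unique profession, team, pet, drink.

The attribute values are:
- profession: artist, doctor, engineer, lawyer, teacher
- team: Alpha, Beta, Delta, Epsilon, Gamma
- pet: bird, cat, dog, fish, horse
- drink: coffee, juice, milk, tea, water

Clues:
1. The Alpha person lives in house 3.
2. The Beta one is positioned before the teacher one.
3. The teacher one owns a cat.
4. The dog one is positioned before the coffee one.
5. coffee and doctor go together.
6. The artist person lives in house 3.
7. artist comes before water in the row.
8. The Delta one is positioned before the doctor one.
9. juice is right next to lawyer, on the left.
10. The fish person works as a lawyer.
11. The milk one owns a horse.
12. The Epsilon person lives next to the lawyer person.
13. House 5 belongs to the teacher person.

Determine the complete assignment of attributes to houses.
Solution:

House | Profession | Team | Pet | Drink
---------------------------------------
  1   | engineer | Epsilon | dog | juice
  2   | lawyer | Delta | fish | tea
  3   | artist | Alpha | horse | milk
  4   | doctor | Beta | bird | coffee
  5   | teacher | Gamma | cat | water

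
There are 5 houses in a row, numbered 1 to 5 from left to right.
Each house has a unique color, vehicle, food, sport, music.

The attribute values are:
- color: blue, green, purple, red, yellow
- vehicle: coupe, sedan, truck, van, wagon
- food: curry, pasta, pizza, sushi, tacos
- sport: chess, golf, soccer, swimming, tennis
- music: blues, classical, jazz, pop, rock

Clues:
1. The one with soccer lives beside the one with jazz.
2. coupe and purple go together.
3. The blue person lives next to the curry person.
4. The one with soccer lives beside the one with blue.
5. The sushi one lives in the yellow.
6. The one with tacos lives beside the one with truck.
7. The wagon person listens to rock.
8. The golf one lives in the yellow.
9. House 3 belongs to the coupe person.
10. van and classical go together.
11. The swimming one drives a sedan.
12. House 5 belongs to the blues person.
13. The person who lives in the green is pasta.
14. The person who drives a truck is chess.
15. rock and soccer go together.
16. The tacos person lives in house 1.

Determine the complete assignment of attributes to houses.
Solution:

House | Color | Vehicle | Food | Sport | Music
----------------------------------------------
  1   | red | wagon | tacos | soccer | rock
  2   | blue | truck | pizza | chess | jazz
  3   | purple | coupe | curry | tennis | pop
  4   | yellow | van | sushi | golf | classical
  5   | green | sedan | pasta | swimming | blues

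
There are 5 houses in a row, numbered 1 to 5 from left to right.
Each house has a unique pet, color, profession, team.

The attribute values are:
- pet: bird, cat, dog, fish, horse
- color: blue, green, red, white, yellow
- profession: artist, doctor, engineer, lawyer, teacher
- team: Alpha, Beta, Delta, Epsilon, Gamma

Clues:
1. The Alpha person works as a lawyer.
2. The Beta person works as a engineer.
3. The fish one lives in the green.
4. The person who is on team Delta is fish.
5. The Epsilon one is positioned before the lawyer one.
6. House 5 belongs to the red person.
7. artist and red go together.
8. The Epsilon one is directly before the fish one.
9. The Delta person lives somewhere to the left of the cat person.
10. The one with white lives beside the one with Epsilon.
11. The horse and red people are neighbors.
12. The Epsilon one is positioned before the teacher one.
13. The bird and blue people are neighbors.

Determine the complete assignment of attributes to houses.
Solution:

House | Pet | Color | Profession | Team
---------------------------------------
  1   | bird | white | engineer | Beta
  2   | dog | blue | doctor | Epsilon
  3   | fish | green | teacher | Delta
  4   | horse | yellow | lawyer | Alpha
  5   | cat | red | artist | Gamma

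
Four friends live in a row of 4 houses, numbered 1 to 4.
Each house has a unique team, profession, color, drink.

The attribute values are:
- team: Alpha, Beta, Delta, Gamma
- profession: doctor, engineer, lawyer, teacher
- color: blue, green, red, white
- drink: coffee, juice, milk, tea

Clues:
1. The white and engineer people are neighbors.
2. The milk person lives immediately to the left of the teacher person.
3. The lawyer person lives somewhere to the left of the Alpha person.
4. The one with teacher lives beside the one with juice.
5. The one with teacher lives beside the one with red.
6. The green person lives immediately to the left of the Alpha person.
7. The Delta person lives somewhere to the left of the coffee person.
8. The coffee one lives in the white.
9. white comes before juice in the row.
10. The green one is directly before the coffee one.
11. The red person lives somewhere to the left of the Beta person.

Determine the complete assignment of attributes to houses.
Solution:

House | Team | Profession | Color | Drink
-----------------------------------------
  1   | Delta | lawyer | green | milk
  2   | Alpha | teacher | white | coffee
  3   | Gamma | engineer | red | juice
  4   | Beta | doctor | blue | tea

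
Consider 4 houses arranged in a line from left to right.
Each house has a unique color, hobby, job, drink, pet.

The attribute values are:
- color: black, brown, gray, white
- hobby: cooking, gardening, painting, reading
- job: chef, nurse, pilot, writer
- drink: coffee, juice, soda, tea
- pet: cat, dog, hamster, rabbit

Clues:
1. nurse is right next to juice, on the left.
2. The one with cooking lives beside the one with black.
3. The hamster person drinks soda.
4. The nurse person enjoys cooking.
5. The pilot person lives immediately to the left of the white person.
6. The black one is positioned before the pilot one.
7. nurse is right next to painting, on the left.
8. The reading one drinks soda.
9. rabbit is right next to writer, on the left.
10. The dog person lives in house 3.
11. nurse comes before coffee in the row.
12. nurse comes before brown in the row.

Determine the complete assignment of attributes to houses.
Solution:

House | Color | Hobby | Job | Drink | Pet
-----------------------------------------
  1   | gray | cooking | nurse | tea | rabbit
  2   | black | painting | writer | juice | cat
  3   | brown | gardening | pilot | coffee | dog
  4   | white | reading | chef | soda | hamster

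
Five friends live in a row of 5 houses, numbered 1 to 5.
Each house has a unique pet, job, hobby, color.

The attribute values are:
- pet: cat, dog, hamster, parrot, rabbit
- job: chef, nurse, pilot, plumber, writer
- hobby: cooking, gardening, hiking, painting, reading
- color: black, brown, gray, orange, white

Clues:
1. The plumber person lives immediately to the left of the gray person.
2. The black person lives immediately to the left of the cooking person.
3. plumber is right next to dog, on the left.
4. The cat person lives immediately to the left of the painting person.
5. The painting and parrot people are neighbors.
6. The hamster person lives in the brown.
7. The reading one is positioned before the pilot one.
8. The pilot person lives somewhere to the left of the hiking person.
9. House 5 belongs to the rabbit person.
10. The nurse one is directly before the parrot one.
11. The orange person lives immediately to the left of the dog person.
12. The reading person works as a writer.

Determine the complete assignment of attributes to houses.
Solution:

House | Pet | Job | Hobby | Color
---------------------------------
  1   | cat | plumber | gardening | orange
  2   | dog | nurse | painting | gray
  3   | parrot | writer | reading | black
  4   | hamster | pilot | cooking | brown
  5   | rabbit | chef | hiking | white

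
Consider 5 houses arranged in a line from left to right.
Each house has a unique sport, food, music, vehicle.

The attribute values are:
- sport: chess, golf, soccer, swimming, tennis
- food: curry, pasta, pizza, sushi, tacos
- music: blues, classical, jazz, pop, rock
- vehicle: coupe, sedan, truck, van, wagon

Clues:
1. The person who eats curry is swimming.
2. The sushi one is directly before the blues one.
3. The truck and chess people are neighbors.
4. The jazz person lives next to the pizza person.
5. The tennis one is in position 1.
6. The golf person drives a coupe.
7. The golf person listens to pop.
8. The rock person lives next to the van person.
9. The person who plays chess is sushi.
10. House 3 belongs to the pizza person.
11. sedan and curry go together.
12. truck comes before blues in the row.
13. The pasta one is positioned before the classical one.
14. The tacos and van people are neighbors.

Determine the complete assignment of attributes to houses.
Solution:

House | Sport | Food | Music | Vehicle
--------------------------------------
  1   | tennis | tacos | rock | truck
  2   | chess | sushi | jazz | van
  3   | soccer | pizza | blues | wagon
  4   | golf | pasta | pop | coupe
  5   | swimming | curry | classical | sedan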